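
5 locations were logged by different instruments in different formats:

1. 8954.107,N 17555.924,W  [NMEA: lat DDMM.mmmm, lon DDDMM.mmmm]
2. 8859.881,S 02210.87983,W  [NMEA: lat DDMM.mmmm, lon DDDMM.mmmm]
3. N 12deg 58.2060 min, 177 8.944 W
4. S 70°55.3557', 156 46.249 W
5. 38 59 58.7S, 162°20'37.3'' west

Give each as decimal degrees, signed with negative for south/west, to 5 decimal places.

Point 1:
  Lat: split at 2 digits → 89° and 54.107′; 89 + 54.107/60 = 89.901783
  N ⇒ keep positive
  Lon: split at 3 digits → 175° and 55.924′; 175 + 55.924/60 = 175.932067
  hemisphere W, so the sign is −
Point 2:
  φ: split at 2 digits → 88° and 59.881′; 88 + 59.881/60 = 88.998017
  hemisphere S, so the sign is −
  Longitude: split at 3 digits → 022° and 10.87983′; 22 + 10.87983/60 = 22.181331
  W ⇒ negate
Point 3:
  φ: 12 + 58.206/60 = 12.970100
  N ⇒ keep positive
  Lon: 8.944′ = 0.149067°; total 177.149067
  W ⇒ negate
Point 4:
  Latitude: 55.3557′ = 0.922595°; total 70.922595
  S → negative
  Lon: 156 + 46.249/60 = 156.770817
  W ⇒ negate
Point 5:
  Lat: 38° + 59/60 + 58.7/3600 = 38 + 0.983333 + 0.016306 = 38.999639
  S ⇒ negate
  Longitude: 20′ + 37.3″ = 20.62167′; 162 + 20.62167/60 = 162.343694
  hemisphere W, so the sign is −

1. 89.90178, -175.93207
2. -88.99802, -22.18133
3. 12.97010, -177.14907
4. -70.92260, -156.77082
5. -38.99964, -162.34369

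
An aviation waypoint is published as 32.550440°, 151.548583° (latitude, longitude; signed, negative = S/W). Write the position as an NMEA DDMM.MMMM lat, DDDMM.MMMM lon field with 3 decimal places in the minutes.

Lat: minutes = (32.550440 − 32) × 60 = 33.02640
Longitude: 151° + 0.548583 × 60 = 151° 32.91498′

3233.026,N / 15132.915,E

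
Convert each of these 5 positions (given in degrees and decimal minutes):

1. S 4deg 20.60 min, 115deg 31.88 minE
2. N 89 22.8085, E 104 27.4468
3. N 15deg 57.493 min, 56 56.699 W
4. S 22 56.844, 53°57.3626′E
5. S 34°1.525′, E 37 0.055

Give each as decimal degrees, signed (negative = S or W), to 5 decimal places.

1. -4.34333, 115.53133
2. 89.38014, 104.45745
3. 15.95822, -56.94498
4. -22.94740, 53.95604
5. -34.02542, 37.00092

Point 1:
  φ: 20.6′ = 0.343333°; total 4.343333
  hemisphere S, so the sign is −
  λ: 31.88′ = 0.531333°; total 115.531333
  E → positive
Point 2:
  Lat: 22.8085′ = 0.380142°; total 89.380142
  N ⇒ keep positive
  λ: 27.4468′ = 0.457447°; total 104.457447
  E → positive
Point 3:
  φ: 57.493′ = 0.958217°; total 15.958217
  N → positive
  Longitude: 56.699′ = 0.944983°; total 56.944983
  W ⇒ negate
Point 4:
  Latitude: 56.844′ = 0.947400°; total 22.947400
  S → negative
  Longitude: 53 + 57.3626/60 = 53.956043
  E → positive
Point 5:
  φ: 34 + 1.525/60 = 34.025417
  S → negative
  Lon: 37 + 0.055/60 = 37.000917
  E → positive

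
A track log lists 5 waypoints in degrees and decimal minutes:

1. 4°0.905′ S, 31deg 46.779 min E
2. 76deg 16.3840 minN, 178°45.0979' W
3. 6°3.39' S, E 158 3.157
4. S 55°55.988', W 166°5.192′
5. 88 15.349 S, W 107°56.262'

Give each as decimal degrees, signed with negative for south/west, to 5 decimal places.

1. -4.01508, 31.77965
2. 76.27307, -178.75163
3. -6.05650, 158.05262
4. -55.93313, -166.08653
5. -88.25582, -107.93770

Point 1:
  Lat: 4 + 0.905/60 = 4.015083
  hemisphere S, so the sign is −
  Longitude: 46.779′ = 0.779650°; total 31.779650
  E → positive
Point 2:
  Latitude: 16.384′ = 0.273067°; total 76.273067
  N → positive
  Lon: 178 + 45.0979/60 = 178.751632
  hemisphere W, so the sign is −
Point 3:
  φ: 6 + 3.39/60 = 6.056500
  hemisphere S, so the sign is −
  Lon: 158 + 3.157/60 = 158.052617
  E ⇒ keep positive
Point 4:
  φ: 55 + 55.988/60 = 55.933133
  S → negative
  Longitude: 5.192′ = 0.086533°; total 166.086533
  W → negative
Point 5:
  Latitude: 88 + 15.349/60 = 88.255817
  hemisphere S, so the sign is −
  Longitude: 107 + 56.262/60 = 107.937700
  hemisphere W, so the sign is −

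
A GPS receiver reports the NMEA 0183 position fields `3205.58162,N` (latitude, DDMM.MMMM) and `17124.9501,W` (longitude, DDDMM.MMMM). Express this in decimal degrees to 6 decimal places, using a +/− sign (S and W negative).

32.093027, -171.415835

Latitude: degrees = first 2 digits = 32, minutes = 5.58162; 32 + 5.58162/60 = 32.0930270
N ⇒ keep positive
Longitude: split at 3 digits → 171° and 24.9501′; 171 + 24.9501/60 = 171.4158350
W → negative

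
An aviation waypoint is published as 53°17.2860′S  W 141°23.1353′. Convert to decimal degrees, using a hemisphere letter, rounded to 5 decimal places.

φ: 17.286′ = 0.288100°; total 53.288100
Longitude: 23.1353′ = 0.385588°; total 141.385588

53.28810° S, 141.38559° W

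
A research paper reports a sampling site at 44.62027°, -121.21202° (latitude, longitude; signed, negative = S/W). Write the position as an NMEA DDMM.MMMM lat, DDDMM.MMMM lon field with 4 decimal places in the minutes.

φ: minutes = (44.620270 − 44) × 60 = 37.216200
Longitude is negative → W; |value| = 121.212020
λ: fractional part 0.212020 → 12.721200 minutes

4437.2162,N / 12112.7212,W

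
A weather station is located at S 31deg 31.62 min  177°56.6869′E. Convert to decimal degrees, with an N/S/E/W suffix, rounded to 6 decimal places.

31.527000° S, 177.944782° E

Lat: 31 + 31.62/60 = 31.5270000
Longitude: 56.6869′ = 0.944782°; total 177.9447817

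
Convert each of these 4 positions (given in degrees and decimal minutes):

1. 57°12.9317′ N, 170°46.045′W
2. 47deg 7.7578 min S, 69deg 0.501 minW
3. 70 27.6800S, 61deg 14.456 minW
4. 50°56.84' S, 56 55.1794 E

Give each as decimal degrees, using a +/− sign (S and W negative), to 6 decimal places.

1. 57.215528, -170.767417
2. -47.129297, -69.008350
3. -70.461333, -61.240933
4. -50.947333, 56.919657

Point 1:
  φ: 12.9317′ = 0.215528°; total 57.2155283
  N → positive
  Longitude: 46.045′ = 0.767417°; total 170.7674167
  W → negative
Point 2:
  φ: 7.7578′ = 0.129297°; total 47.1292967
  S → negative
  Longitude: 0.501′ = 0.008350°; total 69.0083500
  W → negative
Point 3:
  φ: 70 + 27.68/60 = 70.4613333
  hemisphere S, so the sign is −
  Longitude: 61 + 14.456/60 = 61.2409333
  W → negative
Point 4:
  φ: 56.84′ = 0.947333°; total 50.9473333
  S ⇒ negate
  λ: 56 + 55.1794/60 = 56.9196567
  E → positive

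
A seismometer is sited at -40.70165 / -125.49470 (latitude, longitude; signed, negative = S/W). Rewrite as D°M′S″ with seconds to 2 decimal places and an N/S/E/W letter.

Latitude is negative → S; |value| = 40.701650
φ: 0.701650 × 60 = 42.09900′ → 42′, remainder × 60 = 5.9400″
Longitude is negative → W; |value| = 125.494700
λ: 0.494700° → 29.68200′; 0.68200 × 60 = 40.9200″

40°42′5.94″ S, 125°29′40.92″ W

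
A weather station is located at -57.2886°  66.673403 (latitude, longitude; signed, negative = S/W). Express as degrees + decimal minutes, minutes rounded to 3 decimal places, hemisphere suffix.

57° 17.316′ S, 66° 40.404′ E

Latitude is negative → S; |value| = 57.288600
Latitude: 57° + 0.288600 × 60 = 57° 17.31600′
Longitude: 66° + 0.673403 × 60 = 66° 40.40418′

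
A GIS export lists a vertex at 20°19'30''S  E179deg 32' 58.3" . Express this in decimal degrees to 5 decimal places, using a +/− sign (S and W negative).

-20.32500, 179.54953

Lat: 20° + 19/60 + 30/3600 = 20 + 0.316667 + 0.008333 = 20.325000
S ⇒ negate
Lon: 32′ + 58.3″ = 32.97167′; 179 + 32.97167/60 = 179.549528
E ⇒ keep positive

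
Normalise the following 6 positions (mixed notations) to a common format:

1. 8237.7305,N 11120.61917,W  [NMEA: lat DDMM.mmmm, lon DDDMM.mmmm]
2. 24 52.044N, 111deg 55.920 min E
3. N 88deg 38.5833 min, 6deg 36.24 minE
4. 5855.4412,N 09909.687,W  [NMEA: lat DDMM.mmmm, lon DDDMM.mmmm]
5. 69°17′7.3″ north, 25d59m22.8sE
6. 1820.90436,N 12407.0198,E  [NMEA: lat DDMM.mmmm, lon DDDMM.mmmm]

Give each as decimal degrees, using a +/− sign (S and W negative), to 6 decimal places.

1. 82.628842, -111.343653
2. 24.867400, 111.932000
3. 88.643055, 6.604000
4. 58.924020, -99.161450
5. 69.285361, 25.989667
6. 18.348406, 124.116997

Point 1:
  Latitude: split at 2 digits → 82° and 37.7305′; 82 + 37.7305/60 = 82.6288417
  N → positive
  λ: split at 3 digits → 111° and 20.61917′; 111 + 20.61917/60 = 111.3436528
  W → negative
Point 2:
  Lat: 24 + 52.044/60 = 24.8674000
  N → positive
  Lon: 111 + 55.92/60 = 111.9320000
  E ⇒ keep positive
Point 3:
  Latitude: 38.5833′ = 0.643055°; total 88.6430550
  N ⇒ keep positive
  λ: 6 + 36.24/60 = 6.6040000
  E ⇒ keep positive
Point 4:
  φ: split at 2 digits → 58° and 55.4412′; 58 + 55.4412/60 = 58.9240200
  N ⇒ keep positive
  Longitude: split at 3 digits → 099° and 9.687′; 99 + 9.687/60 = 99.1614500
  W ⇒ negate
Point 5:
  φ: 17′ + 7.3″ = 17.12167′; 69 + 17.12167/60 = 69.2853611
  N → positive
  λ: 25° + 59/60 + 22.8/3600 = 25 + 0.983333 + 0.006333 = 25.9896667
  E → positive
Point 6:
  Lat: split at 2 digits → 18° and 20.90436′; 18 + 20.90436/60 = 18.3484060
  N ⇒ keep positive
  Lon: split at 3 digits → 124° and 7.0198′; 124 + 7.0198/60 = 124.1169967
  E ⇒ keep positive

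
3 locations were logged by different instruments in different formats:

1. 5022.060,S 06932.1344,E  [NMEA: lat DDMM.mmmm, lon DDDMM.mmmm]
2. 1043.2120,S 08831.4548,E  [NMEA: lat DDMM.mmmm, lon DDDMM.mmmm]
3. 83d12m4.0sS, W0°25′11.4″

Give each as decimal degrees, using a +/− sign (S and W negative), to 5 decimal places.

1. -50.36767, 69.53557
2. -10.72020, 88.52425
3. -83.20111, -0.41983

Point 1:
  Lat: degrees = first 2 digits = 50, minutes = 22.06; 50 + 22.06/60 = 50.367667
  S ⇒ negate
  Longitude: split at 3 digits → 069° and 32.1344′; 69 + 32.1344/60 = 69.535573
  E → positive
Point 2:
  Lat: split at 2 digits → 10° and 43.212′; 10 + 43.212/60 = 10.720200
  S ⇒ negate
  Lon: degrees = first 3 digits = 88, minutes = 31.4548; 88 + 31.4548/60 = 88.524247
  E ⇒ keep positive
Point 3:
  Latitude: 83° + 12/60 + 4/3600 = 83 + 0.200000 + 0.001111 = 83.201111
  S ⇒ negate
  λ: 0° + 25/60 + 11.4/3600 = 0 + 0.416667 + 0.003167 = 0.419833
  W → negative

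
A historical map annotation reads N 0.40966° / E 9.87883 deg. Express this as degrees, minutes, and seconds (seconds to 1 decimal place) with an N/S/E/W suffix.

0°24′34.8″ N, 9°52′43.8″ E

Lat: 0.409660 × 60 = 24.57960′ → 24′, remainder × 60 = 34.776″
λ: 0.878830° → 52.72980′; 0.72980 × 60 = 43.788″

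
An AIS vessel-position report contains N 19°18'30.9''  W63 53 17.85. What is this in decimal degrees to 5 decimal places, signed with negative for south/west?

19.30858, -63.88829

Latitude: 18′ + 30.9″ = 18.51500′; 19 + 18.51500/60 = 19.308583
N ⇒ keep positive
λ: 53′ + 17.85″ = 53.29750′; 63 + 53.29750/60 = 63.888292
hemisphere W, so the sign is −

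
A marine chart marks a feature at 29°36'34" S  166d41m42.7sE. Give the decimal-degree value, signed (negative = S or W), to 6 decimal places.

-29.609444, 166.695194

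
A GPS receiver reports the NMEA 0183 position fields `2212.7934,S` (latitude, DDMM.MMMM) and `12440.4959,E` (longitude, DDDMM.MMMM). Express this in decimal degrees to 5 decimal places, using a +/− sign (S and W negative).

-22.21322, 124.67493

φ: degrees = first 2 digits = 22, minutes = 12.7934; 22 + 12.7934/60 = 22.213223
S → negative
λ: split at 3 digits → 124° and 40.4959′; 124 + 40.4959/60 = 124.674932
E → positive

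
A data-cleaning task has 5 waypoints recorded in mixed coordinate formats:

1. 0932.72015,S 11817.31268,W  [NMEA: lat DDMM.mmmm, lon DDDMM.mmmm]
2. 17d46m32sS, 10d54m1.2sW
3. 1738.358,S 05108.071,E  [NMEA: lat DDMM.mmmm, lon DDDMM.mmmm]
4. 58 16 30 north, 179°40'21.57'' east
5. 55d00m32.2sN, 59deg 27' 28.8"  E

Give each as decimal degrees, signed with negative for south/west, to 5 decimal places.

Point 1:
  Latitude: split at 2 digits → 09° and 32.72015′; 9 + 32.72015/60 = 9.545336
  S ⇒ negate
  λ: degrees = first 3 digits = 118, minutes = 17.31268; 118 + 17.31268/60 = 118.288545
  W ⇒ negate
Point 2:
  Lat: 17° + 46/60 + 32/3600 = 17 + 0.766667 + 0.008889 = 17.775556
  S → negative
  Longitude: 10° + 54/60 + 1.2/3600 = 10 + 0.900000 + 0.000333 = 10.900333
  W ⇒ negate
Point 3:
  Lat: split at 2 digits → 17° and 38.358′; 17 + 38.358/60 = 17.639300
  S ⇒ negate
  λ: degrees = first 3 digits = 51, minutes = 8.071; 51 + 8.071/60 = 51.134517
  E → positive
Point 4:
  φ: 58 + 16/60 + 30/3600 = 58.275000
  N → positive
  Longitude: 179° + 40/60 + 21.57/3600 = 179 + 0.666667 + 0.005992 = 179.672658
  E ⇒ keep positive
Point 5:
  Lat: 55 + 0/60 + 32.2/3600 = 55.008944
  N → positive
  Lon: 27′ + 28.8″ = 27.48000′; 59 + 27.48000/60 = 59.458000
  E → positive

1. -9.54534, -118.28854
2. -17.77556, -10.90033
3. -17.63930, 51.13452
4. 58.27500, 179.67266
5. 55.00894, 59.45800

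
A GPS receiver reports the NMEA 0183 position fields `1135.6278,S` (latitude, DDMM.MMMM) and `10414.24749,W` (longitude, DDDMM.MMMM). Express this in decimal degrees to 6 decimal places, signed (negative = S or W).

-11.593797, -104.237458

Latitude: degrees = first 2 digits = 11, minutes = 35.6278; 11 + 35.6278/60 = 11.5937967
hemisphere S, so the sign is −
Lon: degrees = first 3 digits = 104, minutes = 14.24749; 104 + 14.24749/60 = 104.2374582
W → negative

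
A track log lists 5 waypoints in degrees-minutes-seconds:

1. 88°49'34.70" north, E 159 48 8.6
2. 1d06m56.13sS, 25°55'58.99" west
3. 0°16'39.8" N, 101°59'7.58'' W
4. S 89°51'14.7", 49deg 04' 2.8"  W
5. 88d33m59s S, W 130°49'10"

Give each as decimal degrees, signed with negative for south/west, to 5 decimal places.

Point 1:
  φ: 88° + 49/60 + 34.7/3600 = 88 + 0.816667 + 0.009639 = 88.826306
  N → positive
  Longitude: 159° + 48/60 + 8.6/3600 = 159 + 0.800000 + 0.002389 = 159.802389
  E → positive
Point 2:
  Latitude: 1° + 6/60 + 56.13/3600 = 1 + 0.100000 + 0.015592 = 1.115592
  S → negative
  Longitude: 55′ + 58.99″ = 55.98317′; 25 + 55.98317/60 = 25.933053
  hemisphere W, so the sign is −
Point 3:
  φ: 16′ + 39.8″ = 16.66333′; 0 + 16.66333/60 = 0.277722
  N → positive
  λ: 101 + 59/60 + 7.58/3600 = 101.985439
  W ⇒ negate
Point 4:
  Lat: 89 + 51/60 + 14.7/3600 = 89.854083
  hemisphere S, so the sign is −
  Longitude: 49 + 4/60 + 2.8/3600 = 49.067444
  W → negative
Point 5:
  φ: 88 + 33/60 + 59/3600 = 88.566389
  S ⇒ negate
  Longitude: 49′ + 10″ = 49.16667′; 130 + 49.16667/60 = 130.819444
  hemisphere W, so the sign is −

1. 88.82631, 159.80239
2. -1.11559, -25.93305
3. 0.27772, -101.98544
4. -89.85408, -49.06744
5. -88.56639, -130.81944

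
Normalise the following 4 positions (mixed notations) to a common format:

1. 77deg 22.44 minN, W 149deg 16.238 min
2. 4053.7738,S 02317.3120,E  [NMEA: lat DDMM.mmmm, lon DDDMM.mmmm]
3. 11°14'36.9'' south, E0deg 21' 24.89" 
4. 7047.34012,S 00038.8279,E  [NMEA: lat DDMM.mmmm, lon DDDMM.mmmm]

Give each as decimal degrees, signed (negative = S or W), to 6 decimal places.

Point 1:
  Lat: 77 + 22.44/60 = 77.3740000
  N ⇒ keep positive
  Longitude: 149 + 16.238/60 = 149.2706333
  W → negative
Point 2:
  Lat: degrees = first 2 digits = 40, minutes = 53.7738; 40 + 53.7738/60 = 40.8962300
  hemisphere S, so the sign is −
  λ: split at 3 digits → 023° and 17.312′; 23 + 17.312/60 = 23.2885333
  E ⇒ keep positive
Point 3:
  Latitude: 11° + 14/60 + 36.9/3600 = 11 + 0.233333 + 0.010250 = 11.2435833
  S ⇒ negate
  λ: 21′ + 24.89″ = 21.41483′; 0 + 21.41483/60 = 0.3569139
  E ⇒ keep positive
Point 4:
  Latitude: split at 2 digits → 70° and 47.34012′; 70 + 47.34012/60 = 70.7890020
  hemisphere S, so the sign is −
  Longitude: split at 3 digits → 000° and 38.8279′; 0 + 38.8279/60 = 0.6471317
  E ⇒ keep positive

1. 77.374000, -149.270633
2. -40.896230, 23.288533
3. -11.243583, 0.356914
4. -70.789002, 0.647132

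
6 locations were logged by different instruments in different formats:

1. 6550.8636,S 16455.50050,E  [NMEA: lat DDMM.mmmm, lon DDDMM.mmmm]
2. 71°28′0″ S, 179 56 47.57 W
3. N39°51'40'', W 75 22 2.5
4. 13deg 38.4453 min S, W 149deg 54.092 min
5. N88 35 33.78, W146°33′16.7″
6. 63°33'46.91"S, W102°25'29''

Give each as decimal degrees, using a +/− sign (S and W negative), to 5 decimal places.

1. -65.84773, 164.92501
2. -71.46667, -179.94655
3. 39.86111, -75.36736
4. -13.64076, -149.90153
5. 88.59272, -146.55464
6. -63.56303, -102.42472

Point 1:
  φ: split at 2 digits → 65° and 50.8636′; 65 + 50.8636/60 = 65.847727
  S → negative
  Longitude: degrees = first 3 digits = 164, minutes = 55.5005; 164 + 55.5005/60 = 164.925008
  E ⇒ keep positive
Point 2:
  Latitude: 71° + 28/60 + 0/3600 = 71 + 0.466667 + 0.000000 = 71.466667
  hemisphere S, so the sign is −
  Longitude: 179 + 56/60 + 47.57/3600 = 179.946547
  W ⇒ negate
Point 3:
  φ: 39° + 51/60 + 40/3600 = 39 + 0.850000 + 0.011111 = 39.861111
  N → positive
  Lon: 22′ + 2.5″ = 22.04167′; 75 + 22.04167/60 = 75.367361
  W → negative
Point 4:
  Lat: 13 + 38.4453/60 = 13.640755
  S ⇒ negate
  Longitude: 54.092′ = 0.901533°; total 149.901533
  W ⇒ negate
Point 5:
  Latitude: 35′ + 33.78″ = 35.56300′; 88 + 35.56300/60 = 88.592717
  N → positive
  Longitude: 33′ + 16.7″ = 33.27833′; 146 + 33.27833/60 = 146.554639
  W ⇒ negate
Point 6:
  Latitude: 63 + 33/60 + 46.91/3600 = 63.563031
  hemisphere S, so the sign is −
  Lon: 25′ + 29″ = 25.48333′; 102 + 25.48333/60 = 102.424722
  hemisphere W, so the sign is −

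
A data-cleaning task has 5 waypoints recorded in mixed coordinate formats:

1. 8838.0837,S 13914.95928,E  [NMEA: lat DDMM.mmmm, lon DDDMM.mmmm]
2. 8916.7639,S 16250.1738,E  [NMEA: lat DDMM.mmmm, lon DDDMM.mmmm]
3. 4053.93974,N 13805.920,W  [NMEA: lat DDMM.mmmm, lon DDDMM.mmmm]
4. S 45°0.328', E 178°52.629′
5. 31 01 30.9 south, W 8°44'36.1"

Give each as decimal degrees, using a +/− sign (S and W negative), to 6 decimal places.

1. -88.634728, 139.249321
2. -89.279398, 162.836230
3. 40.898996, -138.098667
4. -45.005467, 178.877150
5. -31.025250, -8.743361

Point 1:
  φ: split at 2 digits → 88° and 38.0837′; 88 + 38.0837/60 = 88.6347283
  hemisphere S, so the sign is −
  Lon: degrees = first 3 digits = 139, minutes = 14.95928; 139 + 14.95928/60 = 139.2493213
  E ⇒ keep positive
Point 2:
  φ: split at 2 digits → 89° and 16.7639′; 89 + 16.7639/60 = 89.2793983
  S → negative
  Lon: degrees = first 3 digits = 162, minutes = 50.1738; 162 + 50.1738/60 = 162.8362300
  E ⇒ keep positive
Point 3:
  Lat: split at 2 digits → 40° and 53.93974′; 40 + 53.93974/60 = 40.8989957
  N → positive
  Lon: degrees = first 3 digits = 138, minutes = 5.92; 138 + 5.92/60 = 138.0986667
  W ⇒ negate
Point 4:
  Lat: 0.328′ = 0.005467°; total 45.0054667
  S ⇒ negate
  Lon: 52.629′ = 0.877150°; total 178.8771500
  E → positive
Point 5:
  Lat: 1′ + 30.9″ = 1.51500′; 31 + 1.51500/60 = 31.0252500
  S ⇒ negate
  Longitude: 8 + 44/60 + 36.1/3600 = 8.7433611
  hemisphere W, so the sign is −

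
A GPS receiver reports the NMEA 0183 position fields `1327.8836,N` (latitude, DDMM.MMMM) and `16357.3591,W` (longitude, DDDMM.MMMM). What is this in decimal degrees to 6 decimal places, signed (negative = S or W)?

Latitude: degrees = first 2 digits = 13, minutes = 27.8836; 13 + 27.8836/60 = 13.4647267
N ⇒ keep positive
Lon: degrees = first 3 digits = 163, minutes = 57.3591; 163 + 57.3591/60 = 163.9559850
W → negative

13.464727, -163.955985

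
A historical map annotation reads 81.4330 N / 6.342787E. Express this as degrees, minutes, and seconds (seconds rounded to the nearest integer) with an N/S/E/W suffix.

Latitude: whole degrees 81; 25.98000′ → 25′ and 58.80″
λ: whole degrees 6; 20.56722′ → 20′ and 34.03″

81°25′59″ N, 6°20′34″ E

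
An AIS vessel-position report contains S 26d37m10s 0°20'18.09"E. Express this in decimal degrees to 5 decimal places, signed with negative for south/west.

-26.61944, 0.33836

Lat: 26° + 37/60 + 10/3600 = 26 + 0.616667 + 0.002778 = 26.619444
S ⇒ negate
Longitude: 20′ + 18.09″ = 20.30150′; 0 + 20.30150/60 = 0.338358
E ⇒ keep positive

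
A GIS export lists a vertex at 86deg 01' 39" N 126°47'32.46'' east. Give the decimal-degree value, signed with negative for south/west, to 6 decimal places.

86.027500, 126.792350

Latitude: 86 + 1/60 + 39/3600 = 86.0275000
N ⇒ keep positive
Lon: 126° + 47/60 + 32.46/3600 = 126 + 0.783333 + 0.009017 = 126.7923500
E → positive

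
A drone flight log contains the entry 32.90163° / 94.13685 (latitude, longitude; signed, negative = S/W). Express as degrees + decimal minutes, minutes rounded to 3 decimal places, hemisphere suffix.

32° 54.098′ N, 94° 8.211′ E

Latitude: minutes = (32.901630 − 32) × 60 = 54.09780
Lon: minutes = (94.136850 − 94) × 60 = 8.21100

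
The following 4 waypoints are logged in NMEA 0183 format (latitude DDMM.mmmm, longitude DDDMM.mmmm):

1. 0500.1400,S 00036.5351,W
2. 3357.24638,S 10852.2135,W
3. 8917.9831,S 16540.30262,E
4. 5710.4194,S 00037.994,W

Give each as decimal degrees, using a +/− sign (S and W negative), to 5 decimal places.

Point 1:
  Latitude: degrees = first 2 digits = 5, minutes = 0.14; 5 + 0.14/60 = 5.002333
  hemisphere S, so the sign is −
  λ: degrees = first 3 digits = 0, minutes = 36.5351; 0 + 36.5351/60 = 0.608918
  W → negative
Point 2:
  Lat: split at 2 digits → 33° and 57.24638′; 33 + 57.24638/60 = 33.954106
  S → negative
  Longitude: degrees = first 3 digits = 108, minutes = 52.2135; 108 + 52.2135/60 = 108.870225
  W ⇒ negate
Point 3:
  Latitude: split at 2 digits → 89° and 17.9831′; 89 + 17.9831/60 = 89.299718
  S → negative
  Lon: split at 3 digits → 165° and 40.30262′; 165 + 40.30262/60 = 165.671710
  E ⇒ keep positive
Point 4:
  Lat: split at 2 digits → 57° and 10.4194′; 57 + 10.4194/60 = 57.173657
  S → negative
  λ: split at 3 digits → 000° and 37.994′; 0 + 37.994/60 = 0.633233
  W ⇒ negate

1. -5.00233, -0.60892
2. -33.95411, -108.87023
3. -89.29972, 165.67171
4. -57.17366, -0.63323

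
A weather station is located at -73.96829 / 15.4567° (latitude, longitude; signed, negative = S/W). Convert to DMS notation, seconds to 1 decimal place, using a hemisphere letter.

73°58′5.8″ S, 15°27′24.1″ E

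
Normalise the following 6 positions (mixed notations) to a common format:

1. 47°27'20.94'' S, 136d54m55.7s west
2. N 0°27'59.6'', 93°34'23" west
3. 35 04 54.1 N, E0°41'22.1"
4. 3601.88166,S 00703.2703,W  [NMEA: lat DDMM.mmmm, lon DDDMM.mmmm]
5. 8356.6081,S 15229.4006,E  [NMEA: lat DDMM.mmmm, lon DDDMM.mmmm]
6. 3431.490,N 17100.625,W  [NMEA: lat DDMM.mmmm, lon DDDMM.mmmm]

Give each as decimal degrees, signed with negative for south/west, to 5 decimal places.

1. -47.45582, -136.91547
2. 0.46656, -93.57306
3. 35.08169, 0.68947
4. -36.03136, -7.05451
5. -83.94347, 152.49001
6. 34.52483, -171.01042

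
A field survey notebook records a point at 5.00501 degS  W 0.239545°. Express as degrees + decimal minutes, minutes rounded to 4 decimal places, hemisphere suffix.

φ: minutes = (5.005010 − 5) × 60 = 0.300600
Longitude: 0° + 0.239545 × 60 = 0° 14.372700′

5° 0.3006′ S, 0° 14.3727′ W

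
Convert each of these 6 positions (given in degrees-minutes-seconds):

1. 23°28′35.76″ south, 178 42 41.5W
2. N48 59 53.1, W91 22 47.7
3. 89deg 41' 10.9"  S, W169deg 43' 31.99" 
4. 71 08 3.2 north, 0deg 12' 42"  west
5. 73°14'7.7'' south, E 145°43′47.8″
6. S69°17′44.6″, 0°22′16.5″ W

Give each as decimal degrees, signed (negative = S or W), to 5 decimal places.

1. -23.47660, -178.71153
2. 48.99808, -91.37992
3. -89.68636, -169.72555
4. 71.13422, -0.21167
5. -73.23547, 145.72994
6. -69.29572, -0.37125

Point 1:
  Lat: 23 + 28/60 + 35.76/3600 = 23.476600
  S ⇒ negate
  Longitude: 178° + 42/60 + 41.5/3600 = 178 + 0.700000 + 0.011528 = 178.711528
  W → negative
Point 2:
  Lat: 48° + 59/60 + 53.1/3600 = 48 + 0.983333 + 0.014750 = 48.998083
  N → positive
  Lon: 22′ + 47.7″ = 22.79500′; 91 + 22.79500/60 = 91.379917
  W → negative
Point 3:
  Lat: 89 + 41/60 + 10.9/3600 = 89.686361
  S ⇒ negate
  λ: 169 + 43/60 + 31.99/3600 = 169.725553
  hemisphere W, so the sign is −
Point 4:
  Lat: 71 + 8/60 + 3.2/3600 = 71.134222
  N ⇒ keep positive
  Longitude: 12′ + 42″ = 12.70000′; 0 + 12.70000/60 = 0.211667
  hemisphere W, so the sign is −
Point 5:
  Latitude: 73° + 14/60 + 7.7/3600 = 73 + 0.233333 + 0.002139 = 73.235472
  hemisphere S, so the sign is −
  Longitude: 43′ + 47.8″ = 43.79667′; 145 + 43.79667/60 = 145.729944
  E ⇒ keep positive
Point 6:
  φ: 69° + 17/60 + 44.6/3600 = 69 + 0.283333 + 0.012389 = 69.295722
  S ⇒ negate
  Longitude: 0° + 22/60 + 16.5/3600 = 0 + 0.366667 + 0.004583 = 0.371250
  W ⇒ negate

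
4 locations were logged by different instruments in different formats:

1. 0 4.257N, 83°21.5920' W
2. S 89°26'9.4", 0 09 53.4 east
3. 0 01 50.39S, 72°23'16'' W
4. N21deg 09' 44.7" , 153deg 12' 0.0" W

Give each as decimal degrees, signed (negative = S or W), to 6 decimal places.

1. 0.070950, -83.359867
2. -89.435944, 0.164833
3. -0.030664, -72.387778
4. 21.162417, -153.200000

Point 1:
  Latitude: 4.257′ = 0.070950°; total 0.0709500
  N → positive
  λ: 83 + 21.592/60 = 83.3598667
  W ⇒ negate
Point 2:
  Lat: 26′ + 9.4″ = 26.15667′; 89 + 26.15667/60 = 89.4359444
  S → negative
  λ: 0 + 9/60 + 53.4/3600 = 0.1648333
  E ⇒ keep positive
Point 3:
  Latitude: 0 + 1/60 + 50.39/3600 = 0.0306639
  S ⇒ negate
  Lon: 72° + 23/60 + 16/3600 = 72 + 0.383333 + 0.004444 = 72.3877778
  W → negative
Point 4:
  φ: 21° + 9/60 + 44.7/3600 = 21 + 0.150000 + 0.012417 = 21.1624167
  N → positive
  Longitude: 12′ + 0″ = 12.00000′; 153 + 12.00000/60 = 153.2000000
  W → negative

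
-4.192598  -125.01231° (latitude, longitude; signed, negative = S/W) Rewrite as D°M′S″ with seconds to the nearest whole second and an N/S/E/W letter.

Latitude is negative → S; |value| = 4.192598
φ: 0.192598° → 11.55588′; 0.55588 × 60 = 33.35″
Longitude is negative → W; |value| = 125.012310
λ: whole degrees 125; 0.73860′ → 0′ and 44.32″

4°11′33″ S, 125°00′44″ W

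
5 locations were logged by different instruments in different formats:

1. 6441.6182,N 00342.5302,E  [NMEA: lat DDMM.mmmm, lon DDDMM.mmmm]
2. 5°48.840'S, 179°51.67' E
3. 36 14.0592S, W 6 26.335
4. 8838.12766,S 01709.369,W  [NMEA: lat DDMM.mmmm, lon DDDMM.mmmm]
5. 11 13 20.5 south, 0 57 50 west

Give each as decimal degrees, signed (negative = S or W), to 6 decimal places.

1. 64.693637, 3.708837
2. -5.814000, 179.861167
3. -36.234320, -6.438917
4. -88.635461, -17.156150
5. -11.222361, -0.963889

Point 1:
  Lat: degrees = first 2 digits = 64, minutes = 41.6182; 64 + 41.6182/60 = 64.6936367
  N → positive
  λ: degrees = first 3 digits = 3, minutes = 42.5302; 3 + 42.5302/60 = 3.7088367
  E ⇒ keep positive
Point 2:
  Latitude: 48.84′ = 0.814000°; total 5.8140000
  S → negative
  λ: 179 + 51.67/60 = 179.8611667
  E → positive
Point 3:
  Lat: 14.0592′ = 0.234320°; total 36.2343200
  S ⇒ negate
  Longitude: 26.335′ = 0.438917°; total 6.4389167
  W ⇒ negate
Point 4:
  Latitude: degrees = first 2 digits = 88, minutes = 38.12766; 88 + 38.12766/60 = 88.6354610
  S ⇒ negate
  Longitude: split at 3 digits → 017° and 9.369′; 17 + 9.369/60 = 17.1561500
  W ⇒ negate
Point 5:
  Lat: 11° + 13/60 + 20.5/3600 = 11 + 0.216667 + 0.005694 = 11.2223611
  S → negative
  λ: 0 + 57/60 + 50/3600 = 0.9638889
  W ⇒ negate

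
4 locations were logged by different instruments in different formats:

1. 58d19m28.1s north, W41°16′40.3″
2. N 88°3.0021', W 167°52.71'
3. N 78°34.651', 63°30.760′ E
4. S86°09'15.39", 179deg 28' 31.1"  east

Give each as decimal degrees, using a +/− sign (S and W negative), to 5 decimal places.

Point 1:
  Latitude: 19′ + 28.1″ = 19.46833′; 58 + 19.46833/60 = 58.324472
  N → positive
  Lon: 41 + 16/60 + 40.3/3600 = 41.277861
  hemisphere W, so the sign is −
Point 2:
  Latitude: 88 + 3.0021/60 = 88.050035
  N ⇒ keep positive
  Longitude: 167 + 52.71/60 = 167.878500
  W ⇒ negate
Point 3:
  φ: 78 + 34.651/60 = 78.577517
  N → positive
  Longitude: 63 + 30.76/60 = 63.512667
  E ⇒ keep positive
Point 4:
  φ: 9′ + 15.39″ = 9.25650′; 86 + 9.25650/60 = 86.154275
  S → negative
  λ: 28′ + 31.1″ = 28.51833′; 179 + 28.51833/60 = 179.475306
  E ⇒ keep positive

1. 58.32447, -41.27786
2. 88.05004, -167.87850
3. 78.57752, 63.51267
4. -86.15428, 179.47531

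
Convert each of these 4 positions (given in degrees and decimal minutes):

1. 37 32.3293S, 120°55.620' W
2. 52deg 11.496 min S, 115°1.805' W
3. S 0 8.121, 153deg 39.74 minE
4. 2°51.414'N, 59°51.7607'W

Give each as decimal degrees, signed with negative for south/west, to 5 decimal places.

Point 1:
  Latitude: 37 + 32.3293/60 = 37.538822
  hemisphere S, so the sign is −
  Lon: 120 + 55.62/60 = 120.927000
  W → negative
Point 2:
  φ: 52 + 11.496/60 = 52.191600
  S → negative
  λ: 115 + 1.805/60 = 115.030083
  W → negative
Point 3:
  Lat: 0 + 8.121/60 = 0.135350
  hemisphere S, so the sign is −
  Lon: 39.74′ = 0.662333°; total 153.662333
  E ⇒ keep positive
Point 4:
  Latitude: 51.414′ = 0.856900°; total 2.856900
  N → positive
  λ: 59 + 51.7607/60 = 59.862678
  W ⇒ negate

1. -37.53882, -120.92700
2. -52.19160, -115.03008
3. -0.13535, 153.66233
4. 2.85690, -59.86268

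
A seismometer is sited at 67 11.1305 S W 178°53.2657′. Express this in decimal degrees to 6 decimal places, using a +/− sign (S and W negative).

-67.185508, -178.887762

Lat: 67 + 11.1305/60 = 67.1855083
S → negative
Lon: 53.2657′ = 0.887762°; total 178.8877617
hemisphere W, so the sign is −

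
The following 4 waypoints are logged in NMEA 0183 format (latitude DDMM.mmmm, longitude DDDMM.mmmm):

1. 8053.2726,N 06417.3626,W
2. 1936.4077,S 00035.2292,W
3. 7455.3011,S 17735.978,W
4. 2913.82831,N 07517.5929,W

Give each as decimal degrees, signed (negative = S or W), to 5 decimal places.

Point 1:
  Lat: degrees = first 2 digits = 80, minutes = 53.2726; 80 + 53.2726/60 = 80.887877
  N → positive
  Lon: split at 3 digits → 064° and 17.3626′; 64 + 17.3626/60 = 64.289377
  W ⇒ negate
Point 2:
  φ: degrees = first 2 digits = 19, minutes = 36.4077; 19 + 36.4077/60 = 19.606795
  S → negative
  λ: degrees = first 3 digits = 0, minutes = 35.2292; 0 + 35.2292/60 = 0.587153
  W ⇒ negate
Point 3:
  Lat: split at 2 digits → 74° and 55.3011′; 74 + 55.3011/60 = 74.921685
  hemisphere S, so the sign is −
  λ: split at 3 digits → 177° and 35.978′; 177 + 35.978/60 = 177.599633
  W → negative
Point 4:
  Lat: split at 2 digits → 29° and 13.82831′; 29 + 13.82831/60 = 29.230472
  N ⇒ keep positive
  Lon: degrees = first 3 digits = 75, minutes = 17.5929; 75 + 17.5929/60 = 75.293215
  W → negative

1. 80.88788, -64.28938
2. -19.60680, -0.58715
3. -74.92169, -177.59963
4. 29.23047, -75.29322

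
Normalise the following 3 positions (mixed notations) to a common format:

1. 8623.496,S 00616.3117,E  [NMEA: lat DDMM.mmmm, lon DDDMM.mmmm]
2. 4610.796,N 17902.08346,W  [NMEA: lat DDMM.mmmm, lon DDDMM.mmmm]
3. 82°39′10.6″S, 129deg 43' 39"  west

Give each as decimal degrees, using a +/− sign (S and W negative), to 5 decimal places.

Point 1:
  Lat: degrees = first 2 digits = 86, minutes = 23.496; 86 + 23.496/60 = 86.391600
  hemisphere S, so the sign is −
  Longitude: split at 3 digits → 006° and 16.3117′; 6 + 16.3117/60 = 6.271862
  E ⇒ keep positive
Point 2:
  Latitude: degrees = first 2 digits = 46, minutes = 10.796; 46 + 10.796/60 = 46.179933
  N → positive
  λ: degrees = first 3 digits = 179, minutes = 2.08346; 179 + 2.08346/60 = 179.034724
  hemisphere W, so the sign is −
Point 3:
  Latitude: 39′ + 10.6″ = 39.17667′; 82 + 39.17667/60 = 82.652944
  hemisphere S, so the sign is −
  λ: 129° + 43/60 + 39/3600 = 129 + 0.716667 + 0.010833 = 129.727500
  hemisphere W, so the sign is −

1. -86.39160, 6.27186
2. 46.17993, -179.03472
3. -82.65294, -129.72750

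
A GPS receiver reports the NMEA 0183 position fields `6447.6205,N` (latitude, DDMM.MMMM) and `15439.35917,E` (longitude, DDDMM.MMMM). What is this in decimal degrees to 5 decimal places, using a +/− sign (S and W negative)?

64.79368, 154.65599

Latitude: degrees = first 2 digits = 64, minutes = 47.6205; 64 + 47.6205/60 = 64.793675
N ⇒ keep positive
Longitude: split at 3 digits → 154° and 39.35917′; 154 + 39.35917/60 = 154.655986
E → positive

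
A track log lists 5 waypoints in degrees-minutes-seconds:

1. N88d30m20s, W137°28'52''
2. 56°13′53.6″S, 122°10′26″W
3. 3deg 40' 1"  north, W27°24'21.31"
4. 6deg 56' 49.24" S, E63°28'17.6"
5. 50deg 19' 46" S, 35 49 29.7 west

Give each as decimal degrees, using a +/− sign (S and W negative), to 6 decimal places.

Point 1:
  Latitude: 30′ + 20″ = 30.33333′; 88 + 30.33333/60 = 88.5055556
  N ⇒ keep positive
  Longitude: 28′ + 52″ = 28.86667′; 137 + 28.86667/60 = 137.4811111
  W ⇒ negate
Point 2:
  Lat: 56 + 13/60 + 53.6/3600 = 56.2315556
  S → negative
  Longitude: 122° + 10/60 + 26/3600 = 122 + 0.166667 + 0.007222 = 122.1738889
  W ⇒ negate
Point 3:
  Lat: 3° + 40/60 + 1/3600 = 3 + 0.666667 + 0.000278 = 3.6669444
  N ⇒ keep positive
  Longitude: 27° + 24/60 + 21.31/3600 = 27 + 0.400000 + 0.005919 = 27.4059194
  W → negative
Point 4:
  φ: 56′ + 49.24″ = 56.82067′; 6 + 56.82067/60 = 6.9470111
  S ⇒ negate
  Lon: 63° + 28/60 + 17.6/3600 = 63 + 0.466667 + 0.004889 = 63.4715556
  E ⇒ keep positive
Point 5:
  Lat: 19′ + 46″ = 19.76667′; 50 + 19.76667/60 = 50.3294444
  S ⇒ negate
  λ: 35° + 49/60 + 29.7/3600 = 35 + 0.816667 + 0.008250 = 35.8249167
  W ⇒ negate

1. 88.505556, -137.481111
2. -56.231556, -122.173889
3. 3.666944, -27.405919
4. -6.947011, 63.471556
5. -50.329444, -35.824917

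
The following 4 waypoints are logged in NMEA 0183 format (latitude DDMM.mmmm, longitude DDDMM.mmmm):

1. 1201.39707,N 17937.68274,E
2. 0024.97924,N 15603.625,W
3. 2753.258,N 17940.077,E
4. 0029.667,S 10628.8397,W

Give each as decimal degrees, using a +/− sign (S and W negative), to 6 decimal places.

Point 1:
  Lat: degrees = first 2 digits = 12, minutes = 1.39707; 12 + 1.39707/60 = 12.0232845
  N ⇒ keep positive
  Longitude: degrees = first 3 digits = 179, minutes = 37.68274; 179 + 37.68274/60 = 179.6280457
  E ⇒ keep positive
Point 2:
  Latitude: split at 2 digits → 00° and 24.97924′; 0 + 24.97924/60 = 0.4163207
  N → positive
  λ: split at 3 digits → 156° and 3.625′; 156 + 3.625/60 = 156.0604167
  hemisphere W, so the sign is −
Point 3:
  Latitude: degrees = first 2 digits = 27, minutes = 53.258; 27 + 53.258/60 = 27.8876333
  N → positive
  Longitude: degrees = first 3 digits = 179, minutes = 40.077; 179 + 40.077/60 = 179.6679500
  E ⇒ keep positive
Point 4:
  φ: degrees = first 2 digits = 0, minutes = 29.667; 0 + 29.667/60 = 0.4944500
  hemisphere S, so the sign is −
  Lon: degrees = first 3 digits = 106, minutes = 28.8397; 106 + 28.8397/60 = 106.4806617
  hemisphere W, so the sign is −

1. 12.023285, 179.628046
2. 0.416321, -156.060417
3. 27.887633, 179.667950
4. -0.494450, -106.480662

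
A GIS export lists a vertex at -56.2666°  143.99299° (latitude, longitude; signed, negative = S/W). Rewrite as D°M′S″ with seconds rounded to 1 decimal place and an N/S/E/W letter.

Latitude is negative → S; |value| = 56.266600
φ: 0.266600 × 60 = 15.99600′ → 15′, remainder × 60 = 59.760″
λ: 0.992990 × 60 = 59.57940′ → 59′, remainder × 60 = 34.764″

56°15′59.8″ S, 143°59′34.8″ E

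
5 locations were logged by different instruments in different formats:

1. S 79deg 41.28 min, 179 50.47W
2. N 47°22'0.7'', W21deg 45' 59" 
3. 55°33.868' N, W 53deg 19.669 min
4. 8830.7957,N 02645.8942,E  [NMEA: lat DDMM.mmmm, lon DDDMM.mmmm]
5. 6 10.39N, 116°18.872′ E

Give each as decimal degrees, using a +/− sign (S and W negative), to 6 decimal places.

1. -79.688000, -179.841167
2. 47.366861, -21.766389
3. 55.564467, -53.327817
4. 88.513262, 26.764903
5. 6.173167, 116.314533

Point 1:
  Latitude: 41.28′ = 0.688000°; total 79.6880000
  S → negative
  Longitude: 179 + 50.47/60 = 179.8411667
  W ⇒ negate
Point 2:
  φ: 47° + 22/60 + 0.7/3600 = 47 + 0.366667 + 0.000194 = 47.3668611
  N ⇒ keep positive
  Longitude: 45′ + 59″ = 45.98333′; 21 + 45.98333/60 = 21.7663889
  W ⇒ negate
Point 3:
  Lat: 33.868′ = 0.564467°; total 55.5644667
  N → positive
  Longitude: 53 + 19.669/60 = 53.3278167
  W → negative
Point 4:
  Lat: split at 2 digits → 88° and 30.7957′; 88 + 30.7957/60 = 88.5132617
  N ⇒ keep positive
  λ: degrees = first 3 digits = 26, minutes = 45.8942; 26 + 45.8942/60 = 26.7649033
  E ⇒ keep positive
Point 5:
  Latitude: 10.39′ = 0.173167°; total 6.1731667
  N ⇒ keep positive
  λ: 116 + 18.872/60 = 116.3145333
  E ⇒ keep positive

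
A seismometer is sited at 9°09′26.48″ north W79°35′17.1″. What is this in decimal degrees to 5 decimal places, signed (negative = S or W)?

9.15736, -79.58808

Lat: 9′ + 26.48″ = 9.44133′; 9 + 9.44133/60 = 9.157356
N ⇒ keep positive
Longitude: 35′ + 17.1″ = 35.28500′; 79 + 35.28500/60 = 79.588083
W → negative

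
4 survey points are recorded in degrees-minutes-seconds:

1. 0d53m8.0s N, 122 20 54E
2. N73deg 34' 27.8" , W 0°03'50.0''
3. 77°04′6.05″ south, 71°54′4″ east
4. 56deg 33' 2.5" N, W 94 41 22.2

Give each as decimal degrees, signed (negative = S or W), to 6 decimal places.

1. 0.885556, 122.348333
2. 73.574389, -0.063889
3. -77.068347, 71.901111
4. 56.550694, -94.689500

Point 1:
  φ: 53′ + 8″ = 53.13333′; 0 + 53.13333/60 = 0.8855556
  N → positive
  λ: 122° + 20/60 + 54/3600 = 122 + 0.333333 + 0.015000 = 122.3483333
  E ⇒ keep positive
Point 2:
  Lat: 73° + 34/60 + 27.8/3600 = 73 + 0.566667 + 0.007722 = 73.5743889
  N ⇒ keep positive
  λ: 0 + 3/60 + 50/3600 = 0.0638889
  W → negative
Point 3:
  Lat: 4′ + 6.05″ = 4.10083′; 77 + 4.10083/60 = 77.0683472
  S → negative
  λ: 71 + 54/60 + 4/3600 = 71.9011111
  E ⇒ keep positive
Point 4:
  Latitude: 56 + 33/60 + 2.5/3600 = 56.5506944
  N ⇒ keep positive
  Lon: 41′ + 22.2″ = 41.37000′; 94 + 41.37000/60 = 94.6895000
  W ⇒ negate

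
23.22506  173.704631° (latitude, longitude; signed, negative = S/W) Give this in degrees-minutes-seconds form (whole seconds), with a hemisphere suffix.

φ: 0.225060° → 13.50360′; 0.50360 × 60 = 30.22″
λ: 0.704631° → 42.27786′; 0.27786 × 60 = 16.67″

23°13′30″ N, 173°42′17″ E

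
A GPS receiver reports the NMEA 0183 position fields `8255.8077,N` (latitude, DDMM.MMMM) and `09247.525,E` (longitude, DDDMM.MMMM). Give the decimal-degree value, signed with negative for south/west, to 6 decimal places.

Latitude: split at 2 digits → 82° and 55.8077′; 82 + 55.8077/60 = 82.9301283
N ⇒ keep positive
λ: split at 3 digits → 092° and 47.525′; 92 + 47.525/60 = 92.7920833
E ⇒ keep positive

82.930128, 92.792083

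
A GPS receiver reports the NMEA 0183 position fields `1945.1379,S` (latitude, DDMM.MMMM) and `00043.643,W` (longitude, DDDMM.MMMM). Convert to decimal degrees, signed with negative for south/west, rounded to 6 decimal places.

φ: degrees = first 2 digits = 19, minutes = 45.1379; 19 + 45.1379/60 = 19.7522983
S → negative
Lon: split at 3 digits → 000° and 43.643′; 0 + 43.643/60 = 0.7273833
W → negative

-19.752298, -0.727383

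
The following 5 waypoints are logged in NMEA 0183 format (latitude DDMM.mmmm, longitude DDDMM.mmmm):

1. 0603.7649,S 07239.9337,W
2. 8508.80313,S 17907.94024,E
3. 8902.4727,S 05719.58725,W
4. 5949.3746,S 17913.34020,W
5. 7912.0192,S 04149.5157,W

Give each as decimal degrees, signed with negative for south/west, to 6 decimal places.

Point 1:
  φ: degrees = first 2 digits = 6, minutes = 3.7649; 6 + 3.7649/60 = 6.0627483
  S ⇒ negate
  Lon: degrees = first 3 digits = 72, minutes = 39.9337; 72 + 39.9337/60 = 72.6655617
  hemisphere W, so the sign is −
Point 2:
  φ: split at 2 digits → 85° and 8.80313′; 85 + 8.80313/60 = 85.1467188
  S → negative
  λ: degrees = first 3 digits = 179, minutes = 7.94024; 179 + 7.94024/60 = 179.1323373
  E → positive
Point 3:
  Lat: split at 2 digits → 89° and 2.4727′; 89 + 2.4727/60 = 89.0412117
  S → negative
  Longitude: degrees = first 3 digits = 57, minutes = 19.58725; 57 + 19.58725/60 = 57.3264542
  hemisphere W, so the sign is −
Point 4:
  φ: split at 2 digits → 59° and 49.3746′; 59 + 49.3746/60 = 59.8229100
  S ⇒ negate
  Longitude: split at 3 digits → 179° and 13.3402′; 179 + 13.3402/60 = 179.2223367
  hemisphere W, so the sign is −
Point 5:
  Latitude: degrees = first 2 digits = 79, minutes = 12.0192; 79 + 12.0192/60 = 79.2003200
  S → negative
  λ: split at 3 digits → 041° and 49.5157′; 41 + 49.5157/60 = 41.8252617
  W → negative

1. -6.062748, -72.665562
2. -85.146719, 179.132337
3. -89.041212, -57.326454
4. -59.822910, -179.222337
5. -79.200320, -41.825262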